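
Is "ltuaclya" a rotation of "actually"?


Word: "actually", Candidate: "ltuaclya"
Method: check if candidate is substring of word+word
"actuallyactually" contains "ltuaclya"? No
Is rotation = No


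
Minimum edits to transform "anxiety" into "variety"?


Word 1: "anxiety" (length 7)
Word 2: "variety" (length 7)
One optimal edit sequence (insert/delete/substitute each cost 1):
  1. substitute 'a' -> 'v'  (+1)
  2. substitute 'n' -> 'a'  (+1)
  3. substitute 'x' -> 'r'  (+1)
  4. keep 'i'
  5. keep 'e'
  6. keep 't'
  7. keep 'y'
Total edit operations: 3
Edit distance = 3


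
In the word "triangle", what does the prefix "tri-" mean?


Prefix: tri-
Example: triangle (tri- + angle)
Meaning = three


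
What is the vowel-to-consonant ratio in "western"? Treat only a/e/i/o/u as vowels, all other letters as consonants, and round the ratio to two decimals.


Word: "western"
Vowels (a,e,i,o,u): 2
Consonants: 5
Ratio = 2/5
= 0.40


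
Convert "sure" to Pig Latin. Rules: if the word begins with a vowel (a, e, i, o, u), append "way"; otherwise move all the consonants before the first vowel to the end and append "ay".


Word: "sure"
Starts with consonant(s) → move to end, add 'ay'
Consonant cluster: "s"
Pig Latin = "uresay"


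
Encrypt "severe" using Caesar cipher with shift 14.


Word: "severe"
Shift: 14
Each letter → (letter + shift) mod 26:
  's' (18) + 14 = 6 → 'g'
  'e' (4) + 14 = 18 → 's'
  'v' (21) + 14 = 9 → 'j'
  'e' (4) + 14 = 18 → 's'
  'r' (17) + 14 = 5 → 'f'
  'e' (4) + 14 = 18 → 's'
Result = "gsjsfs"


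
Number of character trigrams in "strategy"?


Word: "strategy" (length 8)
Number of 3-grams = length - 3 + 1 = 8 - 3 + 1
= 6


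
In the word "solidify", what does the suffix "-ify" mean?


Suffix: -ify
Example: solidify (solid + -ify)
Meaning = to make


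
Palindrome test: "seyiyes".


Word: "seyiyes"
Reversed: "seyiyes"
Forward == Backward? seyiyes == seyiyes
Palindrome = Yes


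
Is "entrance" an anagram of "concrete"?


Word 1: "concrete" → sorted: cceenort
Word 2: "entrance" → sorted: aceennrt
Same letters? cceenort != aceennrt
Anagram = No


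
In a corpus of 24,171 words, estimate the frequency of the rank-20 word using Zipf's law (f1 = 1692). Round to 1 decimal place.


Zipf's law: f(r) = f(1) / r
f(1) = 1692
f(20) = 1692 / 20
= 84.6 occurrences


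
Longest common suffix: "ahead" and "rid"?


Word 1: "ahead"
Word 2: "rid"
Comparing from end:
  Pos -1: 'd' == 'd'
  Pos -2: 'a' != 'i' (stop)
LCS = "d" (length 1)


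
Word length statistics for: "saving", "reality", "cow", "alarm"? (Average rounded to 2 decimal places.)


Lengths: "saving"=6, "reality"=7, "cow"=3, "alarm"=5
Sum = 21, Count = 4
Average = 21/4 = 5.25
= avg=5.25, min=3, max=7


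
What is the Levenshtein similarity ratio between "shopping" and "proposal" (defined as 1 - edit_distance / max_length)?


Word 1: "shopping" (length 8)
Word 2: "proposal" (length 8)
One optimal edit sequence:
  1. substitute 's' -> 'p'  (+1)
  2. substitute 'h' -> 'r'  (+1)
  3. keep 'o'
  4. keep 'p'
  5. substitute 'p' -> 'o'  (+1)
  6. substitute 'i' -> 's'  (+1)
  7. substitute 'n' -> 'a'  (+1)
  8. substitute 'g' -> 'l'  (+1)
Edit distance = 6
Max length = max(8, 8) = 8
Similarity = 1 - 6/8
= 0.2500


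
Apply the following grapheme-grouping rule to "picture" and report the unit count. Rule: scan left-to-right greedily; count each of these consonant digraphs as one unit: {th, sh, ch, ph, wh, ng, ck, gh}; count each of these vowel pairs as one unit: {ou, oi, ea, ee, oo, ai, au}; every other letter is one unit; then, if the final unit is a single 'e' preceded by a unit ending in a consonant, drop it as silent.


Word: "picture" (7 letters)
Left-to-right scan:
  (1) 'p' (letter)
  (2) 'i' (letter)
  (3) 'c' (letter)
  (4) 't' (letter)
  (5) 'u' (letter)
  (6) 'r' (letter)
  (7) 'e' (letter)
Units from scan: 7
Final unit is 'e' after a consonant -> drop as silent (-1)
Sound units = 6 units


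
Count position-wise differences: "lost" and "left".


Comparing character by character (same length = 4):
  Pos 0: 'l' vs 'l' =
  Pos 1: 'o' vs 'e' !=
  Pos 2: 's' vs 'f' !=
  Pos 3: 't' vs 't' =
Hamming distance = 2


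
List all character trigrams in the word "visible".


Word: "visible" (length 7)
Number of trigrams = 7 - 3 + 1 = 5
  Position 0: "vis"
  Position 1: "isi"
  Position 2: "sib"
  Position 3: "ibl"
  Position 4: "ble"
Trigrams = "vis", "isi", "sib", "ibl", "ble"


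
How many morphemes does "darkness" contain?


Word: "darkness"
Morphemes: dark | -ness
Each morpheme carries meaning
= 2 morphemes


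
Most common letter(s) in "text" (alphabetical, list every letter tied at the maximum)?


Word: "text"
Letter counts:
  'e': 1
  't': 2
  'x': 1
Maximum count = 2
Most frequent = 't' (2 times each)


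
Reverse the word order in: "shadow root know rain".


Original: "shadow root know rain"
Words (1..n): shadow | root | know | rain
Reversed (n..1): rain | know | root | shadow
Result = "rain know root shadow"


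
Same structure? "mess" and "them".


Pattern of "mess": [0, 1, 2, 2]
Pattern of "them": [0, 1, 2, 3]
Patterns do not match
Same pattern = No


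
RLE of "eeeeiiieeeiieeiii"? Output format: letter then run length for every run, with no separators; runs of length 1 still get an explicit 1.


String: "eeeeiiieeeiieeiii"
Scanning for consecutive runs:
  'e' x 4
  'i' x 3
  'e' x 3
  'i' x 2
  'e' x 2
  'i' x 3
RLE = "e4i3e3i2e2i3"


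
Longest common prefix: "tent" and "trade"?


Word 1: "tent"
Word 2: "trade"
Comparing from start:
  Pos 0: 't' == 't'
  Pos 1: 'e' != 'r' (stop)
LCP = "t" (length 1)


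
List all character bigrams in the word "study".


Word: "study" (length 5)
Number of bigrams = 5 - 2 + 1 = 4
  Position 0: "st"
  Position 1: "tu"
  Position 2: "ud"
  Position 3: "dy"
Bigrams = "st", "tu", "ud", "dy"


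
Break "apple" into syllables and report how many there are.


Word: "apple"
Syllable breakdown: ap-ple
Counting: 2 parts
= 2 syllables


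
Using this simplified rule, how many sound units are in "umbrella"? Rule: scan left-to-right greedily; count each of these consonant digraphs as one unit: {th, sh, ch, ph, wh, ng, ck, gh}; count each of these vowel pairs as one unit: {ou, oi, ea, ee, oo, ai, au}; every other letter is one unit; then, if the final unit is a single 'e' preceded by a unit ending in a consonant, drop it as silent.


Word: "umbrella" (8 letters)
Left-to-right scan:
  [1] 'u' (letter)
  [2] 'm' (letter)
  [3] 'b' (letter)
  [4] 'r' (letter)
  [5] 'e' (letter)
  [6] 'l' (letter)
  [7] 'l' (letter)
  [8] 'a' (letter)
Units from scan: 8
Sound units = 8 units


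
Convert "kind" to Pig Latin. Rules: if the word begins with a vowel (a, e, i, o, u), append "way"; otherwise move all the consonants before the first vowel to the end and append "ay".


Word: "kind"
Starts with consonant(s) → move to end, add 'ay'
Consonant cluster: "k"
Pig Latin = "indkay"


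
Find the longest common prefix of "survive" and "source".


Word 1: "survive"
Word 2: "source"
Comparing from start:
  Pos 0: 's' == 's'
  Pos 1: 'u' != 'o' (stop)
LCP = "s" (length 1)


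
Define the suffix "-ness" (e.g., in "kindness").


Suffix: -ness
Example: kindness (kind + -ness)
Meaning = state of being


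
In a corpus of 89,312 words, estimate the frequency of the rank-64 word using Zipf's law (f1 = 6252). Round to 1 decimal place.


Zipf's law: f(r) = f(1) / r
f(1) = 6252
f(64) = 6252 / 64
= 97.7 occurrences


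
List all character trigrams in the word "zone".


Word: "zone" (length 4)
Number of trigrams = 4 - 3 + 1 = 2
  Position 0: "zon"
  Position 1: "one"
Trigrams = "zon", "one"


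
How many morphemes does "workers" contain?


Word: "workers"
Morphemes: work + -er + -s
Each morpheme carries meaning
= 3 morphemes


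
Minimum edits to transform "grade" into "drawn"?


Word 1: "grade" (length 5)
Word 2: "drawn" (length 5)
One optimal edit sequence (insert/delete/substitute each cost 1):
  1. substitute 'g' -> 'd'  (+1)
  2. keep 'r'
  3. keep 'a'
  4. substitute 'd' -> 'w'  (+1)
  5. substitute 'e' -> 'n'  (+1)
Total edit operations: 3
Edit distance = 3


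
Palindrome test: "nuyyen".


Word: "nuyyen"
Reversed: "neyyun"
Forward == Backward? nuyyen != neyyun
Palindrome = No


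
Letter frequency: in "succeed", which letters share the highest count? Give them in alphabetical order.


Word: "succeed"
Letter counts:
  'c': 2
  'd': 1
  'e': 2
  's': 1
  'u': 1
Maximum count = 2
Most frequent = 'c', 'e' (2 times each)


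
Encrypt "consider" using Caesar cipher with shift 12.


Word: "consider"
Shift: 12
Each letter → (letter + shift) mod 26:
  'c' (2) + 12 = 14 → 'o'
  'o' (14) + 12 = 0 → 'a'
  'n' (13) + 12 = 25 → 'z'
  's' (18) + 12 = 4 → 'e'
  'i' (8) + 12 = 20 → 'u'
  'd' (3) + 12 = 15 → 'p'
  'e' (4) + 12 = 16 → 'q'
  'r' (17) + 12 = 3 → 'd'
Result = "oazeupqd"


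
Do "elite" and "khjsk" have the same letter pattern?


Pattern of "elite": [0, 1, 2, 3, 0]
Pattern of "khjsk": [0, 1, 2, 3, 0]
Patterns match
Same pattern = Yes


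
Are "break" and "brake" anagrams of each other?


Word 1: "break" → sorted: abekr
Word 2: "brake" → sorted: abekr
Same letters? abekr == abekr
Anagram = Yes


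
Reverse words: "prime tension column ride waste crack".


Original: "prime tension column ride waste crack"
Words (1..n): prime | tension | column | ride | waste | crack
Reversed (n..1): crack | waste | ride | column | tension | prime
Result = "crack waste ride column tension prime"


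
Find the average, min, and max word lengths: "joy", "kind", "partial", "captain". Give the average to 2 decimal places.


Lengths: "joy"=3, "kind"=4, "partial"=7, "captain"=7
Sum = 21, Count = 4
Average = 21/4 = 5.25
= avg=5.25, min=3, max=7


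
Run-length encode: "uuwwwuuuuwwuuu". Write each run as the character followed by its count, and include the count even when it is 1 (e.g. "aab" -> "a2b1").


String: "uuwwwuuuuwwuuu"
Scanning for consecutive runs:
  'u' x 2
  'w' x 3
  'u' x 4
  'w' x 2
  'u' x 3
RLE = "u2w3u4w2u3"


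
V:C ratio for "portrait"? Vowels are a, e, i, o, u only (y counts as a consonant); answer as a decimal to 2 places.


Word: "portrait"
Vowels (a,e,i,o,u): 3
Consonants: 5
Ratio = 3/5
= 0.60


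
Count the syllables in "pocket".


Word: "pocket"
Syllable breakdown: pock / et
Counting: 2 parts
= 2 syllables


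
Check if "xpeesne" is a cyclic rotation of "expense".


Word: "expense", Candidate: "xpeesne"
Method: check if candidate is substring of word+word
"expenseexpense" contains "xpeesne"? No
Is rotation = No


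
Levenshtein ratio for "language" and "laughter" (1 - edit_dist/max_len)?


Word 1: "language" (length 8)
Word 2: "laughter" (length 8)
One optimal edit sequence:
  1. keep 'l'
  2. keep 'a'
  3. substitute 'n' -> 'u'  (+1)
  4. keep 'g'
  5. substitute 'u' -> 'h'  (+1)
  6. substitute 'a' -> 't'  (+1)
  7. substitute 'g' -> 'e'  (+1)
  8. substitute 'e' -> 'r'  (+1)
Edit distance = 5
Max length = max(8, 8) = 8
Similarity = 1 - 5/8
= 0.3750


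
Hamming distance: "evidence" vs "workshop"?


Comparing character by character (same length = 8):
  Pos 0: 'e' vs 'w' !=
  Pos 1: 'v' vs 'o' !=
  Pos 2: 'i' vs 'r' !=
  Pos 3: 'd' vs 'k' !=
  Pos 4: 'e' vs 's' !=
  Pos 5: 'n' vs 'h' !=
  Pos 6: 'c' vs 'o' !=
  Pos 7: 'e' vs 'p' !=
Hamming distance = 8


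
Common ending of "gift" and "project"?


Word 1: "gift"
Word 2: "project"
Comparing from end:
  Pos -1: 't' == 't'
  Pos -2: 'f' != 'c' (stop)
LCS = "t" (length 1)


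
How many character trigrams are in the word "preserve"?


Word: "preserve" (length 8)
Number of 3-grams = length - 3 + 1 = 8 - 3 + 1
= 6


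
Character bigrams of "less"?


Word: "less" (length 4)
Number of bigrams = 4 - 2 + 1 = 3
  Position 0: "le"
  Position 1: "es"
  Position 2: "ss"
Bigrams = "le", "es", "ss"


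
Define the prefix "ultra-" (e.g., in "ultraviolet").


Prefix: ultra-
As in: ultraviolet -> ultra- + violet
Meaning = beyond


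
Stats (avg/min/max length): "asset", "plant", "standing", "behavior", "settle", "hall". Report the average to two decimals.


Lengths: "asset"=5, "plant"=5, "standing"=8, "behavior"=8, "settle"=6, "hall"=4
Sum = 36, Count = 6
Average = 36/6 = 6.00
= avg=6.00, min=4, max=8


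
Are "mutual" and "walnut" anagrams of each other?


Word 1: "mutual" → sorted: almtuu
Word 2: "walnut" → sorted: alntuw
Same letters? almtuu != alntuw
Anagram = No


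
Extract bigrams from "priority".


Word: "priority" (length 8)
Number of bigrams = 8 - 2 + 1 = 7
  Position 0: "pr"
  Position 1: "ri"
  Position 2: "io"
  Position 3: "or"
  Position 4: "ri"
  Position 5: "it"
  Position 6: "ty"
Bigrams = "pr", "ri", "io", "or", "ri", "it", "ty"


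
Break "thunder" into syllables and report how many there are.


Word: "thunder"
Syllable breakdown: thun / der
Counting: 2 parts
= 2 syllables


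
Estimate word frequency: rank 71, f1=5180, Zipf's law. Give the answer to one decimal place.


Zipf's law: f(r) = f(1) / r
f(1) = 5180
f(71) = 5180 / 71
= 73.0 occurrences


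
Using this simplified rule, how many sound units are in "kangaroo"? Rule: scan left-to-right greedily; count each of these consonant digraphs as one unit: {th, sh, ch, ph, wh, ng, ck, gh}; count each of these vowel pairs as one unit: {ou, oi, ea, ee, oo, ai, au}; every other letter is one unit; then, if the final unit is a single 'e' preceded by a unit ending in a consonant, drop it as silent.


Word: "kangaroo" (8 letters)
Left-to-right scan:
  1. 'k' (letter)
  2. 'a' (letter)
  3. 'ng' (digraph)
  4. 'a' (letter)
  5. 'r' (letter)
  6. 'oo' (vowel-pair)
Units from scan: 6
Sound units = 6 units


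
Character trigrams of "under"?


Word: "under" (length 5)
Number of trigrams = 5 - 3 + 1 = 3
  Position 0: "und"
  Position 1: "nde"
  Position 2: "der"
Trigrams = "und", "nde", "der"


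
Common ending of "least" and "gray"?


Word 1: "least"
Word 2: "gray"
Comparing from end:
  Pos -1: 't' != 'y' (stop)
LCS = "" (length 0)


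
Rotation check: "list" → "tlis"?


Word: "list", Candidate: "tlis"
Method: check if candidate is substring of word+word
"listlist" contains "tlis"? Yes
Is rotation = Yes


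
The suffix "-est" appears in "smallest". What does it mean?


Suffix: -est
Example: smallest (small + -est)
Meaning = most


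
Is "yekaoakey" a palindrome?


Word: "yekaoakey"
Reversed: "yekaoakey"
Forward == Backward? yekaoakey == yekaoakey
Palindrome = Yes


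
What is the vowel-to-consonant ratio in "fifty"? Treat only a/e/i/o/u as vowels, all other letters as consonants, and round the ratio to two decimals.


Word: "fifty"
Vowels (a,e,i,o,u): 1
Consonants: 4
Ratio = 1/4
= 0.25


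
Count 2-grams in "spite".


Word: "spite" (length 5)
Number of 2-grams = length - 2 + 1 = 5 - 2 + 1
= 4


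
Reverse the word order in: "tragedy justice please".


Original: "tragedy justice please"
Words (1..n): tragedy | justice | please
Reversed (n..1): please | justice | tragedy
Result = "please justice tragedy"


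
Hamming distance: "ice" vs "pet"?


Comparing character by character (same length = 3):
  Pos 0: 'i' vs 'p' !=
  Pos 1: 'c' vs 'e' !=
  Pos 2: 'e' vs 't' !=
Hamming distance = 3


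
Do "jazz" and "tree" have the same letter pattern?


Pattern of "jazz": [0, 1, 2, 2]
Pattern of "tree": [0, 1, 2, 2]
Patterns match
Same pattern = Yes


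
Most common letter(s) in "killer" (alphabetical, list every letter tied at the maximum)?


Word: "killer"
Letter counts:
  'e': 1
  'i': 1
  'k': 1
  'l': 2
  'r': 1
Maximum count = 2
Most frequent = 'l' (2 times each)


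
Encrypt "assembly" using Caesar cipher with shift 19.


Word: "assembly"
Shift: 19
Each letter → (letter + shift) mod 26:
  'a' (0) + 19 = 19 → 't'
  's' (18) + 19 = 11 → 'l'
  's' (18) + 19 = 11 → 'l'
  'e' (4) + 19 = 23 → 'x'
  'm' (12) + 19 = 5 → 'f'
  'b' (1) + 19 = 20 → 'u'
  'l' (11) + 19 = 4 → 'e'
  'y' (24) + 19 = 17 → 'r'
Result = "tllxfuer"


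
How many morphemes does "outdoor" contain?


Word: "outdoor"
Morphemes: out- | door
Each morpheme carries meaning
= 2 morphemes


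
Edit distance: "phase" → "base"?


Word 1: "phase" (length 5)
Word 2: "base" (length 4)
One optimal edit sequence (insert/delete/substitute each cost 1):
  1. delete 'p'  (+1)
  2. substitute 'h' -> 'b'  (+1)
  3. keep 'a'
  4. keep 's'
  5. keep 'e'
Total edit operations: 2
Edit distance = 2


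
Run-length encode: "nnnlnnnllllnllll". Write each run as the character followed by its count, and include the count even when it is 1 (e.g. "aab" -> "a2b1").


String: "nnnlnnnllllnllll"
Scanning for consecutive runs:
  'n' x 3
  'l' x 1
  'n' x 3
  'l' x 4
  'n' x 1
  'l' x 4
RLE = "n3l1n3l4n1l4"


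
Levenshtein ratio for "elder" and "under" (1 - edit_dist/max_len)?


Word 1: "elder" (length 5)
Word 2: "under" (length 5)
One optimal edit sequence:
  1. substitute 'e' -> 'u'  (+1)
  2. substitute 'l' -> 'n'  (+1)
  3. keep 'd'
  4. keep 'e'
  5. keep 'r'
Edit distance = 2
Max length = max(5, 5) = 5
Similarity = 1 - 2/5
= 0.6000


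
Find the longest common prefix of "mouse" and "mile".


Word 1: "mouse"
Word 2: "mile"
Comparing from start:
  Pos 0: 'm' == 'm'
  Pos 1: 'o' != 'i' (stop)
LCP = "m" (length 1)


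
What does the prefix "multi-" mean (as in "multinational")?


Prefix: multi-
Example: multinational (multi- + national)
Meaning = many


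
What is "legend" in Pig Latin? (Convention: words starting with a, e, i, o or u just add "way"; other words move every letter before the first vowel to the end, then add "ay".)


Word: "legend"
Starts with consonant(s) → move to end, add 'ay'
Consonant cluster: "l"
Pig Latin = "egendlay"


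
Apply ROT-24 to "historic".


Word: "historic"
Shift: 24
Each letter → (letter + shift) mod 26:
  'h' (7) + 24 = 5 → 'f'
  'i' (8) + 24 = 6 → 'g'
  's' (18) + 24 = 16 → 'q'
  't' (19) + 24 = 17 → 'r'
  'o' (14) + 24 = 12 → 'm'
  'r' (17) + 24 = 15 → 'p'
  'i' (8) + 24 = 6 → 'g'
  'c' (2) + 24 = 0 → 'a'
Result = "fgqrmpga"


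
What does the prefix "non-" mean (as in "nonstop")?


Prefix: non-
Example: nonstop (non- + stop)
Meaning = not


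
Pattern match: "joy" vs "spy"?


Pattern of "joy": [0, 1, 2]
Pattern of "spy": [0, 1, 2]
Patterns match
Same pattern = Yes


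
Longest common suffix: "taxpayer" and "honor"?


Word 1: "taxpayer"
Word 2: "honor"
Comparing from end:
  Pos -1: 'r' == 'r'
  Pos -2: 'e' != 'o' (stop)
LCS = "r" (length 1)


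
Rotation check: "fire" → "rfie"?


Word: "fire", Candidate: "rfie"
Method: check if candidate is substring of word+word
"firefire" contains "rfie"? No
Is rotation = No


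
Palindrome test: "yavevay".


Word: "yavevay"
Reversed: "yavevay"
Forward == Backward? yavevay == yavevay
Palindrome = Yes


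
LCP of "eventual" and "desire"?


Word 1: "eventual"
Word 2: "desire"
Comparing from start:
  Pos 0: 'e' != 'd' (stop)
LCP = "" (length 0)


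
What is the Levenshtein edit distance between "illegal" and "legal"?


Word 1: "illegal" (length 7)
Word 2: "legal" (length 5)
One optimal edit sequence (insert/delete/substitute each cost 1):
  1. delete 'i'  (+1)
  2. delete 'l'  (+1)
  3. keep 'l'
  4. keep 'e'
  5. keep 'g'
  6. keep 'a'
  7. keep 'l'
Total edit operations: 2
Edit distance = 2


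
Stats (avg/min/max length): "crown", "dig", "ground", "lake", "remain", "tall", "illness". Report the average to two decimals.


Lengths: "crown"=5, "dig"=3, "ground"=6, "lake"=4, "remain"=6, "tall"=4, "illness"=7
Sum = 35, Count = 7
Average = 35/7 = 5.00
= avg=5.00, min=3, max=7


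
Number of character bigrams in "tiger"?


Word: "tiger" (length 5)
Number of 2-grams = length - 2 + 1 = 5 - 2 + 1
= 4


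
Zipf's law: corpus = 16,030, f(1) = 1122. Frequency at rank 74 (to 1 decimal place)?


Zipf's law: f(r) = f(1) / r
f(1) = 1122
f(74) = 1122 / 74
= 15.2 occurrences


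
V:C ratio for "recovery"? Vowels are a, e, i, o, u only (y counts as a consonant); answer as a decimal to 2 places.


Word: "recovery"
Vowels (a,e,i,o,u): 3
Consonants: 5
Ratio = 3/5
= 0.60


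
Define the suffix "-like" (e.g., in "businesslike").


Suffix: -like
Example: businesslike (business + -like)
Meaning = resembling


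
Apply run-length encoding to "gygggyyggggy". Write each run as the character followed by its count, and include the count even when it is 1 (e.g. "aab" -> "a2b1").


String: "gygggyyggggy"
Scanning for consecutive runs:
  'g' x 1
  'y' x 1
  'g' x 3
  'y' x 2
  'g' x 4
  'y' x 1
RLE = "g1y1g3y2g4y1"


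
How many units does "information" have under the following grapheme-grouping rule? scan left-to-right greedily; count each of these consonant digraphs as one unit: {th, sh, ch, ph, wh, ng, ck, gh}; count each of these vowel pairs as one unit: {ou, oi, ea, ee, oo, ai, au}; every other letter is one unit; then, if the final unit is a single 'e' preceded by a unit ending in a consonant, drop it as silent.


Word: "information" (11 letters)
Left-to-right scan:
  [1] 'i' (letter)
  [2] 'n' (letter)
  [3] 'f' (letter)
  [4] 'o' (letter)
  [5] 'r' (letter)
  [6] 'm' (letter)
  [7] 'a' (letter)
  [8] 't' (letter)
  [9] 'i' (letter)
  [10] 'o' (letter)
  [11] 'n' (letter)
Units from scan: 11
Sound units = 11 units


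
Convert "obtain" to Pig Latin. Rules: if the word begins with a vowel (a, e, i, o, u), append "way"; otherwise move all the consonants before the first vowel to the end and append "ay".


Word: "obtain"
Starts with vowel → add 'way'
Pig Latin = "obtainway"


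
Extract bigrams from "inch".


Word: "inch" (length 4)
Number of bigrams = 4 - 2 + 1 = 3
  Position 0: "in"
  Position 1: "nc"
  Position 2: "ch"
Bigrams = "in", "nc", "ch"


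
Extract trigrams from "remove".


Word: "remove" (length 6)
Number of trigrams = 6 - 3 + 1 = 4
  Position 0: "rem"
  Position 1: "emo"
  Position 2: "mov"
  Position 3: "ove"
Trigrams = "rem", "emo", "mov", "ove"


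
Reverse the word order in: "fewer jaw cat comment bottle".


Original: "fewer jaw cat comment bottle"
Words (1..n): fewer | jaw | cat | comment | bottle
Reversed (n..1): bottle | comment | cat | jaw | fewer
Result = "bottle comment cat jaw fewer"


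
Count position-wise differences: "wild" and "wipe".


Comparing character by character (same length = 4):
  Pos 0: 'w' vs 'w' =
  Pos 1: 'i' vs 'i' =
  Pos 2: 'l' vs 'p' !=
  Pos 3: 'd' vs 'e' !=
Hamming distance = 2


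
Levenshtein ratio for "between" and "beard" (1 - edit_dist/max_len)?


Word 1: "between" (length 7)
Word 2: "beard" (length 5)
One optimal edit sequence:
  1. keep 'b'
  2. keep 'e'
  3. delete 't'  (+1)
  4. delete 'w'  (+1)
  5. substitute 'e' -> 'a'  (+1)
  6. substitute 'e' -> 'r'  (+1)
  7. substitute 'n' -> 'd'  (+1)
Edit distance = 5
Max length = max(7, 5) = 7
Similarity = 1 - 5/7
= 0.2857


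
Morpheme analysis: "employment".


Word: "employment"
Morphemes: employ / -ment
Each morpheme carries meaning
= 2 morphemes


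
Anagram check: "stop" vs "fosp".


Word 1: "stop" → sorted: opst
Word 2: "fosp" → sorted: fops
Same letters? opst != fops
Anagram = No


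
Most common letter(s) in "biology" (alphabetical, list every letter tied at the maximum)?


Word: "biology"
Letter counts:
  'b': 1
  'g': 1
  'i': 1
  'l': 1
  'o': 2
  'y': 1
Maximum count = 2
Most frequent = 'o' (2 times each)


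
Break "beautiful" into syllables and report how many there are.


Word: "beautiful"
Syllable breakdown: beau · ti · ful
Counting: 3 parts
= 3 syllables


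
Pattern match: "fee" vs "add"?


Pattern of "fee": [0, 1, 1]
Pattern of "add": [0, 1, 1]
Patterns match
Same pattern = Yes


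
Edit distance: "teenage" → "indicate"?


Word 1: "teenage" (length 7)
Word 2: "indicate" (length 8)
One optimal edit sequence (insert/delete/substitute each cost 1):
  1. insert 'i'  (+1)
  2. substitute 't' -> 'n'  (+1)
  3. substitute 'e' -> 'd'  (+1)
  4. substitute 'e' -> 'i'  (+1)
  5. substitute 'n' -> 'c'  (+1)
  6. keep 'a'
  7. substitute 'g' -> 't'  (+1)
  8. keep 'e'
Total edit operations: 6
Edit distance = 6


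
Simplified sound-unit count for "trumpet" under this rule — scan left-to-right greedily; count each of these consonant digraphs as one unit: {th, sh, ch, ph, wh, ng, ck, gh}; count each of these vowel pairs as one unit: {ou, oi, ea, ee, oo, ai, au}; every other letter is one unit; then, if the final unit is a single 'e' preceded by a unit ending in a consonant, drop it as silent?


Word: "trumpet" (7 letters)
Left-to-right scan:
  (1) 't' (letter)
  (2) 'r' (letter)
  (3) 'u' (letter)
  (4) 'm' (letter)
  (5) 'p' (letter)
  (6) 'e' (letter)
  (7) 't' (letter)
Units from scan: 7
Sound units = 7 units


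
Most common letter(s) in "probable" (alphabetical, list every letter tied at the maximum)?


Word: "probable"
Letter counts:
  'a': 1
  'b': 2
  'e': 1
  'l': 1
  'o': 1
  'p': 1
  'r': 1
Maximum count = 2
Most frequent = 'b' (2 times each)


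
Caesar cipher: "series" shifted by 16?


Word: "series"
Shift: 16
Each letter → (letter + shift) mod 26:
  's' (18) + 16 = 8 → 'i'
  'e' (4) + 16 = 20 → 'u'
  'r' (17) + 16 = 7 → 'h'
  'i' (8) + 16 = 24 → 'y'
  'e' (4) + 16 = 20 → 'u'
  's' (18) + 16 = 8 → 'i'
Result = "iuhyui"


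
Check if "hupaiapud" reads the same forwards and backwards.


Word: "hupaiapud"
Reversed: "dupaiapuh"
Forward == Backward? hupaiapud != dupaiapuh
Palindrome = No


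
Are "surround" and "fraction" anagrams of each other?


Word 1: "surround" → sorted: dnorrsuu
Word 2: "fraction" → sorted: acfinort
Same letters? dnorrsuu != acfinort
Anagram = No


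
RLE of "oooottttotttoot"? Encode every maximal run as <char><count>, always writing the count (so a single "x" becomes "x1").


String: "oooottttotttoot"
Scanning for consecutive runs:
  'o' x 4
  't' x 4
  'o' x 1
  't' x 3
  'o' x 2
  't' x 1
RLE = "o4t4o1t3o2t1"


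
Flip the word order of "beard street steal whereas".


Original: "beard street steal whereas"
Words (1..n): beard | street | steal | whereas
Reversed (n..1): whereas | steal | street | beard
Result = "whereas steal street beard"


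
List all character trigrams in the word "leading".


Word: "leading" (length 7)
Number of trigrams = 7 - 3 + 1 = 5
  Position 0: "lea"
  Position 1: "ead"
  Position 2: "adi"
  Position 3: "din"
  Position 4: "ing"
Trigrams = "lea", "ead", "adi", "din", "ing"


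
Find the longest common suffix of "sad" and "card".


Word 1: "sad"
Word 2: "card"
Comparing from end:
  Pos -1: 'd' == 'd'
  Pos -2: 'a' != 'r' (stop)
LCS = "d" (length 1)


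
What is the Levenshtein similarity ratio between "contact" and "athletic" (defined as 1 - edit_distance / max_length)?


Word 1: "contact" (length 7)
Word 2: "athletic" (length 8)
One optimal edit sequence:
  1. insert 'a'  (+1)
  2. insert 't'  (+1)
  3. substitute 'c' -> 'h'  (+1)
  4. substitute 'o' -> 'l'  (+1)
  5. substitute 'n' -> 'e'  (+1)
  6. keep 't'
  7. substitute 'a' -> 'i'  (+1)
  8. keep 'c'
  9. delete 't'  (+1)
Edit distance = 7
Max length = max(7, 8) = 8
Similarity = 1 - 7/8
= 0.1250


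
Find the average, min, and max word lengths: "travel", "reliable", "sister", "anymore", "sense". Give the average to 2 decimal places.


Lengths: "travel"=6, "reliable"=8, "sister"=6, "anymore"=7, "sense"=5
Sum = 32, Count = 5
Average = 32/5 = 6.40
= avg=6.40, min=5, max=8


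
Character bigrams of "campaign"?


Word: "campaign" (length 8)
Number of bigrams = 8 - 2 + 1 = 7
  Position 0: "ca"
  Position 1: "am"
  Position 2: "mp"
  Position 3: "pa"
  Position 4: "ai"
  Position 5: "ig"
  Position 6: "gn"
Bigrams = "ca", "am", "mp", "pa", "ai", "ig", "gn"


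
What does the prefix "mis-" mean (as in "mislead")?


Prefix: mis-
Example: mislead = mis- + lead
Meaning = wrongly


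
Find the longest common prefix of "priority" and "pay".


Word 1: "priority"
Word 2: "pay"
Comparing from start:
  Pos 0: 'p' == 'p'
  Pos 1: 'r' != 'a' (stop)
LCP = "p" (length 1)


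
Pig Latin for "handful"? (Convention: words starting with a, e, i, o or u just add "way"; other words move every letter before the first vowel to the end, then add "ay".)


Word: "handful"
Starts with consonant(s) → move to end, add 'ay'
Consonant cluster: "h"
Pig Latin = "andfulhay"


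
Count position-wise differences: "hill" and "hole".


Comparing character by character (same length = 4):
  Pos 0: 'h' vs 'h' =
  Pos 1: 'i' vs 'o' !=
  Pos 2: 'l' vs 'l' =
  Pos 3: 'l' vs 'e' !=
Hamming distance = 2


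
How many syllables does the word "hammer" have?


Word: "hammer"
Syllable breakdown: ham | mer
Counting: 2 parts
= 2 syllables


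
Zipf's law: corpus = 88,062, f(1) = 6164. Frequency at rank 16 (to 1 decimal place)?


Zipf's law: f(r) = f(1) / r
f(1) = 6164
f(16) = 6164 / 16
= 385.3 occurrences


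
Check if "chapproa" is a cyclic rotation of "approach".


Word: "approach", Candidate: "chapproa"
Method: check if candidate is substring of word+word
"approachapproach" contains "chapproa"? Yes
Is rotation = Yes


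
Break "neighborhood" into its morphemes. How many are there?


Word: "neighborhood"
Morphemes: neighbor + -hood
Each morpheme carries meaning
= 2 morphemes


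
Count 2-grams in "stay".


Word: "stay" (length 4)
Number of 2-grams = length - 2 + 1 = 4 - 2 + 1
= 3


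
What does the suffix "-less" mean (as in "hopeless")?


Suffix: -less
Example: hopeless = hope + -less
Meaning = without


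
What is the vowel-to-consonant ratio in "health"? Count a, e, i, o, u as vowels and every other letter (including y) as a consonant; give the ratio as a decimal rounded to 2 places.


Word: "health"
Vowels (a,e,i,o,u): 2
Consonants: 4
Ratio = 2/4
= 0.50


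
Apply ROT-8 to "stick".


Word: "stick"
Shift: 8
Each letter → (letter + shift) mod 26:
  's' (18) + 8 = 0 → 'a'
  't' (19) + 8 = 1 → 'b'
  'i' (8) + 8 = 16 → 'q'
  'c' (2) + 8 = 10 → 'k'
  'k' (10) + 8 = 18 → 's'
Result = "abqks"


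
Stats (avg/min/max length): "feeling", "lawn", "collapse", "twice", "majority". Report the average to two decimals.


Lengths: "feeling"=7, "lawn"=4, "collapse"=8, "twice"=5, "majority"=8
Sum = 32, Count = 5
Average = 32/5 = 6.40
= avg=6.40, min=4, max=8


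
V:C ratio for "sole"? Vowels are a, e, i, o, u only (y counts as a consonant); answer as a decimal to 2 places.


Word: "sole"
Vowels (a,e,i,o,u): 2
Consonants: 2
Ratio = 2/2
= 1.00


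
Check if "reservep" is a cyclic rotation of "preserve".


Word: "preserve", Candidate: "reservep"
Method: check if candidate is substring of word+word
"preservepreserve" contains "reservep"? Yes
Is rotation = Yes


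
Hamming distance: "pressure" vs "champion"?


Comparing character by character (same length = 8):
  Pos 0: 'p' vs 'c' !=
  Pos 1: 'r' vs 'h' !=
  Pos 2: 'e' vs 'a' !=
  Pos 3: 's' vs 'm' !=
  Pos 4: 's' vs 'p' !=
  Pos 5: 'u' vs 'i' !=
  Pos 6: 'r' vs 'o' !=
  Pos 7: 'e' vs 'n' !=
Hamming distance = 8


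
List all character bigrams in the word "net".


Word: "net" (length 3)
Number of bigrams = 3 - 2 + 1 = 2
  Position 0: "ne"
  Position 1: "et"
Bigrams = "ne", "et"


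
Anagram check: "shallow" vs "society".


Word 1: "shallow" → sorted: ahllosw
Word 2: "society" → sorted: ceiosty
Same letters? ahllosw != ceiosty
Anagram = No


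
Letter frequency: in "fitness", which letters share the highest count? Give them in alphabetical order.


Word: "fitness"
Letter counts:
  'e': 1
  'f': 1
  'i': 1
  'n': 1
  's': 2
  't': 1
Maximum count = 2
Most frequent = 's' (2 times each)


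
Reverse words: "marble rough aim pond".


Original: "marble rough aim pond"
Words (1..n): marble | rough | aim | pond
Reversed (n..1): pond | aim | rough | marble
Result = "pond aim rough marble"


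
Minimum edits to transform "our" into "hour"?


Word 1: "our" (length 3)
Word 2: "hour" (length 4)
One optimal edit sequence (insert/delete/substitute each cost 1):
  1. insert 'h'  (+1)
  2. keep 'o'
  3. keep 'u'
  4. keep 'r'
Total edit operations: 1
Edit distance = 1


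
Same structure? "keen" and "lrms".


Pattern of "keen": [0, 1, 1, 2]
Pattern of "lrms": [0, 1, 2, 3]
Patterns do not match
Same pattern = No


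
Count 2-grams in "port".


Word: "port" (length 4)
Number of 2-grams = length - 2 + 1 = 4 - 2 + 1
= 3


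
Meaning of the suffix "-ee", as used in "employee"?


Suffix: -ee
Example: employee = employ + -ee
Meaning = one who receives


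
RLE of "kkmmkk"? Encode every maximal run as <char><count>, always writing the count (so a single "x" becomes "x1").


String: "kkmmkk"
Scanning for consecutive runs:
  'k' x 2
  'm' x 2
  'k' x 2
RLE = "k2m2k2"


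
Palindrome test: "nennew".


Word: "nennew"
Reversed: "wennen"
Forward == Backward? nennew != wennen
Palindrome = No


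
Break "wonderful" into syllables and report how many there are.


Word: "wonderful"
Syllable breakdown: won / der / ful
Counting: 3 parts
= 3 syllables


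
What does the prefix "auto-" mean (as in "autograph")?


Prefix: auto-
Example: autograph = auto- + graph
Meaning = self


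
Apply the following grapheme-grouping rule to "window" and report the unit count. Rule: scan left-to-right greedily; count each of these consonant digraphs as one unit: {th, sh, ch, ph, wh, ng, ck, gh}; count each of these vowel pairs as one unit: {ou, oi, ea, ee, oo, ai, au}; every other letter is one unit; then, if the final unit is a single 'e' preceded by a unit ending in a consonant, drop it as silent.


Word: "window" (6 letters)
Left-to-right scan:
  (1) 'w' (letter)
  (2) 'i' (letter)
  (3) 'n' (letter)
  (4) 'd' (letter)
  (5) 'o' (letter)
  (6) 'w' (letter)
Units from scan: 6
Sound units = 6 units


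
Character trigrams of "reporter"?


Word: "reporter" (length 8)
Number of trigrams = 8 - 3 + 1 = 6
  Position 0: "rep"
  Position 1: "epo"
  Position 2: "por"
  Position 3: "ort"
  Position 4: "rte"
  Position 5: "ter"
Trigrams = "rep", "epo", "por", "ort", "rte", "ter"


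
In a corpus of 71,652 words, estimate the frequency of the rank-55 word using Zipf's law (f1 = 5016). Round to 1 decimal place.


Zipf's law: f(r) = f(1) / r
f(1) = 5016
f(55) = 5016 / 55
= 91.2 occurrences


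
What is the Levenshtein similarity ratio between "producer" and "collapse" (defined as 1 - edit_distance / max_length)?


Word 1: "producer" (length 8)
Word 2: "collapse" (length 8)
One optimal edit sequence:
  1. substitute 'p' -> 'c'  (+1)
  2. substitute 'r' -> 'o'  (+1)
  3. substitute 'o' -> 'l'  (+1)
  4. substitute 'd' -> 'l'  (+1)
  5. substitute 'u' -> 'a'  (+1)
  6. substitute 'c' -> 'p'  (+1)
  7. substitute 'e' -> 's'  (+1)
  8. substitute 'r' -> 'e'  (+1)
Edit distance = 8
Max length = max(8, 8) = 8
Similarity = 1 - 8/8
= 0.0000


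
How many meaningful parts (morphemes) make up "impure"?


Word: "impure"
Morphemes: im- | pure
Each morpheme carries meaning
= 2 morphemes


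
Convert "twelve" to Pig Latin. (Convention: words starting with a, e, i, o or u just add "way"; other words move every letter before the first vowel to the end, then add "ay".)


Word: "twelve"
Starts with consonant(s) → move to end, add 'ay'
Consonant cluster: "tw"
Pig Latin = "elvetway"


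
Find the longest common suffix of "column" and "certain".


Word 1: "column"
Word 2: "certain"
Comparing from end:
  Pos -1: 'n' == 'n'
  Pos -2: 'm' != 'i' (stop)
LCS = "n" (length 1)


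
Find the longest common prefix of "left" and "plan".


Word 1: "left"
Word 2: "plan"
Comparing from start:
  Pos 0: 'l' != 'p' (stop)
LCP = "" (length 0)


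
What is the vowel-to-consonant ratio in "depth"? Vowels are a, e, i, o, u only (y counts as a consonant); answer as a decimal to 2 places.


Word: "depth"
Vowels (a,e,i,o,u): 1
Consonants: 4
Ratio = 1/4
= 0.25


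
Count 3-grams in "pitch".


Word: "pitch" (length 5)
Number of 3-grams = length - 3 + 1 = 5 - 3 + 1
= 3


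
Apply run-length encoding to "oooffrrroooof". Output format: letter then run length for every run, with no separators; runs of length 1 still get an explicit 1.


String: "oooffrrroooof"
Scanning for consecutive runs:
  'o' x 3
  'f' x 2
  'r' x 3
  'o' x 4
  'f' x 1
RLE = "o3f2r3o4f1"


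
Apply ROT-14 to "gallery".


Word: "gallery"
Shift: 14
Each letter → (letter + shift) mod 26:
  'g' (6) + 14 = 20 → 'u'
  'a' (0) + 14 = 14 → 'o'
  'l' (11) + 14 = 25 → 'z'
  'l' (11) + 14 = 25 → 'z'
  'e' (4) + 14 = 18 → 's'
  'r' (17) + 14 = 5 → 'f'
  'y' (24) + 14 = 12 → 'm'
Result = "uozzsfm"


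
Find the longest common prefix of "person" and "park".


Word 1: "person"
Word 2: "park"
Comparing from start:
  Pos 0: 'p' == 'p'
  Pos 1: 'e' != 'a' (stop)
LCP = "p" (length 1)


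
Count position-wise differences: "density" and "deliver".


Comparing character by character (same length = 7):
  Pos 0: 'd' vs 'd' =
  Pos 1: 'e' vs 'e' =
  Pos 2: 'n' vs 'l' !=
  Pos 3: 's' vs 'i' !=
  Pos 4: 'i' vs 'v' !=
  Pos 5: 't' vs 'e' !=
  Pos 6: 'y' vs 'r' !=
Hamming distance = 5


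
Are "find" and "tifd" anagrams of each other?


Word 1: "find" → sorted: dfin
Word 2: "tifd" → sorted: dfit
Same letters? dfin != dfit
Anagram = No


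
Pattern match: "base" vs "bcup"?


Pattern of "base": [0, 1, 2, 3]
Pattern of "bcup": [0, 1, 2, 3]
Patterns match
Same pattern = Yes


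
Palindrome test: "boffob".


Word: "boffob"
Reversed: "boffob"
Forward == Backward? boffob == boffob
Palindrome = Yes


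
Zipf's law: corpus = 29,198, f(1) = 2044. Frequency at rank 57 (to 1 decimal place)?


Zipf's law: f(r) = f(1) / r
f(1) = 2044
f(57) = 2044 / 57
= 35.9 occurrences


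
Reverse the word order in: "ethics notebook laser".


Original: "ethics notebook laser"
Words (1..n): ethics | notebook | laser
Reversed (n..1): laser | notebook | ethics
Result = "laser notebook ethics"


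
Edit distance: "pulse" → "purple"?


Word 1: "pulse" (length 5)
Word 2: "purple" (length 6)
One optimal edit sequence (insert/delete/substitute each cost 1):
  1. keep 'p'
  2. keep 'u'
  3. insert 'r'  (+1)
  4. substitute 'l' -> 'p'  (+1)
  5. substitute 's' -> 'l'  (+1)
  6. keep 'e'
Total edit operations: 3
Edit distance = 3


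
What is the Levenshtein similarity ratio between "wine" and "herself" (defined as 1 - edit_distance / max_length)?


Word 1: "wine" (length 4)
Word 2: "herself" (length 7)
One optimal edit sequence:
  1. insert 'h'  (+1)
  2. substitute 'w' -> 'e'  (+1)
  3. substitute 'i' -> 'r'  (+1)
  4. substitute 'n' -> 's'  (+1)
  5. keep 'e'
  6. insert 'l'  (+1)
  7. insert 'f'  (+1)
Edit distance = 6
Max length = max(4, 7) = 7
Similarity = 1 - 6/7
= 0.1429


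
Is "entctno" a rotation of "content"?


Word: "content", Candidate: "entctno"
Method: check if candidate is substring of word+word
"contentcontent" contains "entctno"? No
Is rotation = No


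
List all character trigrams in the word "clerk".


Word: "clerk" (length 5)
Number of trigrams = 5 - 3 + 1 = 3
  Position 0: "cle"
  Position 1: "ler"
  Position 2: "erk"
Trigrams = "cle", "ler", "erk"


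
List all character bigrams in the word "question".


Word: "question" (length 8)
Number of bigrams = 8 - 2 + 1 = 7
  Position 0: "qu"
  Position 1: "ue"
  Position 2: "es"
  Position 3: "st"
  Position 4: "ti"
  Position 5: "io"
  Position 6: "on"
Bigrams = "qu", "ue", "es", "st", "ti", "io", "on"


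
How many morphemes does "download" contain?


Word: "download"
Morphemes: down- + load
Each morpheme carries meaning
= 2 morphemes
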